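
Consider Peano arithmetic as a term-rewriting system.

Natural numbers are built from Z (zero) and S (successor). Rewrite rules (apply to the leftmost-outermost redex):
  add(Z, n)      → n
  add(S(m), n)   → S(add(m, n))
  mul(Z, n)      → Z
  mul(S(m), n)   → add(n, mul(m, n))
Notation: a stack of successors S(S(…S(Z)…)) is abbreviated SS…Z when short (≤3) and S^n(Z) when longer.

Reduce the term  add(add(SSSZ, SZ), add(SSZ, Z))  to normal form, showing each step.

  start: add(add(SSSZ, SZ), add(SSZ, Z))
  →1  add(S(add(SSZ, SZ)), add(SSZ, Z))
  →2  S(add(add(SSZ, SZ), add(SSZ, Z)))
  →3  S(add(S(add(SZ, SZ)), add(SSZ, Z)))
  →4  S(S(add(add(SZ, SZ), add(SSZ, Z))))
  →5  S(S(add(S(add(Z, SZ)), add(SSZ, Z))))
  →6  S(S(S(add(add(Z, SZ), add(SSZ, Z)))))
  →7  S(S(S(add(SZ, add(SSZ, Z)))))
  →8  S(S(S(S(add(Z, add(SSZ, Z))))))
  →9  S(S(S(S(add(SSZ, Z)))))
  →10  S(S(S(S(S(add(SZ, Z))))))
  →11  S(S(S(S(S(S(add(Z, Z)))))))
  →12  S^6(Z)

Answer: normal form = S^6(Z)  (in 12 steps)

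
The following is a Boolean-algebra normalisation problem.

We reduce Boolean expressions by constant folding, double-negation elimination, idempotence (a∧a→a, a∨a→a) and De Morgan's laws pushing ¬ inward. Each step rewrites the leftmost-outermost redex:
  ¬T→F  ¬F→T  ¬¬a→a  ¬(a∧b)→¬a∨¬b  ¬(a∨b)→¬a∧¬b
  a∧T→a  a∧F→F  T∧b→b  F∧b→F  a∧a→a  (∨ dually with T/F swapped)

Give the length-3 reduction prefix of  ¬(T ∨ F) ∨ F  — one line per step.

  start: ¬(T ∨ F) ∨ F
  [1] ¬(T ∨ F)
  [2] ¬T ∧ ¬F
  [3] F ∧ ¬F

Answer: after 3 steps: F ∧ ¬F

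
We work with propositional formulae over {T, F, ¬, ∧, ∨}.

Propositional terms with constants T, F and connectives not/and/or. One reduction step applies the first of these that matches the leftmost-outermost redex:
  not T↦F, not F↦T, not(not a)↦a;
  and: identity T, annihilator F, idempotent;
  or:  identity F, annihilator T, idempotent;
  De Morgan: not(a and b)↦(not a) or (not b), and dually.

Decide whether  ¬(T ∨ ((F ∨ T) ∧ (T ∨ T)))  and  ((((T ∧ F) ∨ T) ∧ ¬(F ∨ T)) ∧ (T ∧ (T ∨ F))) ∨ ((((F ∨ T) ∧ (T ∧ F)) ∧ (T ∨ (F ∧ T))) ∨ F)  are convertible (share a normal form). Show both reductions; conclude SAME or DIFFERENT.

Answer: SAME — A ⇓ F, B ⇓ F

Derivation:
Term A:
  start: ¬(T ∨ ((F ∨ T) ∧ (T ∨ T)))
  step 1: ¬T ∧ ¬((F ∨ T) ∧ (T ∨ T))
  step 2: F ∧ ¬((F ∨ T) ∧ (T ∨ T))
  step 3: F

Term B:
  start: ((((T ∧ F) ∨ T) ∧ ¬(F ∨ T)) ∧ (T ∧ (T ∨ F))) ∨ ((((F ∨ T) ∧ (T ∧ F)) ∧ (T ∨ (F ∧ T))) ∨ F)
  step 1: ((T ∧ ¬(F ∨ T)) ∧ (T ∧ (T ∨ F))) ∨ ((((F ∨ T) ∧ (T ∧ F)) ∧ (T ∨ (F ∧ T))) ∨ F)
  step 2: (¬(F ∨ T) ∧ (T ∧ (T ∨ F))) ∨ ((((F ∨ T) ∧ (T ∧ F)) ∧ (T ∨ (F ∧ T))) ∨ F)
  step 3: ((¬F ∧ ¬T) ∧ (T ∧ (T ∨ F))) ∨ ((((F ∨ T) ∧ (T ∧ F)) ∧ (T ∨ (F ∧ T))) ∨ F)
  step 4: ((T ∧ ¬T) ∧ (T ∧ (T ∨ F))) ∨ ((((F ∨ T) ∧ (T ∧ F)) ∧ (T ∨ (F ∧ T))) ∨ F)
  step 5: (¬T ∧ (T ∧ (T ∨ F))) ∨ ((((F ∨ T) ∧ (T ∧ F)) ∧ (T ∨ (F ∧ T))) ∨ F)
  step 6: (F ∧ (T ∧ (T ∨ F))) ∨ ((((F ∨ T) ∧ (T ∧ F)) ∧ (T ∨ (F ∧ T))) ∨ F)
  step 7: F ∨ ((((F ∨ T) ∧ (T ∧ F)) ∧ (T ∨ (F ∧ T))) ∨ F)
  step 8: (((F ∨ T) ∧ (T ∧ F)) ∧ (T ∨ (F ∧ T))) ∨ F
  step 9: ((F ∨ T) ∧ (T ∧ F)) ∧ (T ∨ (F ∧ T))
  step 10: (T ∧ (T ∧ F)) ∧ (T ∨ (F ∧ T))
  step 11: (T ∧ F) ∧ (T ∨ (F ∧ T))
  step 12: F ∧ (T ∨ (F ∧ T))
  step 13: F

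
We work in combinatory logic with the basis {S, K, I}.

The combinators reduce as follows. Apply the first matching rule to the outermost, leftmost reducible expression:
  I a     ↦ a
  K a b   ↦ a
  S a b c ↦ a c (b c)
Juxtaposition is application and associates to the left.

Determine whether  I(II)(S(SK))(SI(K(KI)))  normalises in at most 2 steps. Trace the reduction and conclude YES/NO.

Answer: NO — after 2 steps the term is I(S(SK))(SI(K(KI))), not yet normal

Derivation:
  start: I(II)(S(SK))(SI(K(KI)))
  [1] II(S(SK))(SI(K(KI)))
  [2] I(S(SK))(SI(K(KI)))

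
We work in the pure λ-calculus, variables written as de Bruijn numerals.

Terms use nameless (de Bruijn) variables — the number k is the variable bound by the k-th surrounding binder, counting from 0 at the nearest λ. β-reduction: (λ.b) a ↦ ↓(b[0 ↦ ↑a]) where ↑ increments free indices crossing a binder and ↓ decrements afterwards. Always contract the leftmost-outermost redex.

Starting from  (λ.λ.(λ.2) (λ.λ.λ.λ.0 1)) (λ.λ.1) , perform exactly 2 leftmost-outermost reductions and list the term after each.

Answer: after 2 steps: λ.λ.λ.1

Reduction:
  start: (λ.λ.(λ.2) (λ.λ.λ.λ.0 1)) (λ.λ.1)
  step 1: λ.(λ.λ.λ.1) (λ.λ.λ.λ.0 1)
  step 2: λ.λ.λ.1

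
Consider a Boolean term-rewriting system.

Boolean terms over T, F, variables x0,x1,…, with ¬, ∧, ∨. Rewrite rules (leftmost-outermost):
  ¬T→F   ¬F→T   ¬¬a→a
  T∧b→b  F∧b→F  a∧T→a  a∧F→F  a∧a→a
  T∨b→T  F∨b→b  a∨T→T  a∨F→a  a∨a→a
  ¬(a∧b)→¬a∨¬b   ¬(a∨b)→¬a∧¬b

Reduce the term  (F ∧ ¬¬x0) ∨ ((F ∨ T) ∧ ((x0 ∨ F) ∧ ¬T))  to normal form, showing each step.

Answer: normal form = F  (in 7 steps)

Derivation:
  start: (F ∧ ¬¬x0) ∨ ((F ∨ T) ∧ ((x0 ∨ F) ∧ ¬T))
  step 1: F ∨ ((F ∨ T) ∧ ((x0 ∨ F) ∧ ¬T))
  step 2: (F ∨ T) ∧ ((x0 ∨ F) ∧ ¬T)
  step 3: T ∧ ((x0 ∨ F) ∧ ¬T)
  step 4: (x0 ∨ F) ∧ ¬T
  step 5: x0 ∧ ¬T
  step 6: x0 ∧ F
  step 7: F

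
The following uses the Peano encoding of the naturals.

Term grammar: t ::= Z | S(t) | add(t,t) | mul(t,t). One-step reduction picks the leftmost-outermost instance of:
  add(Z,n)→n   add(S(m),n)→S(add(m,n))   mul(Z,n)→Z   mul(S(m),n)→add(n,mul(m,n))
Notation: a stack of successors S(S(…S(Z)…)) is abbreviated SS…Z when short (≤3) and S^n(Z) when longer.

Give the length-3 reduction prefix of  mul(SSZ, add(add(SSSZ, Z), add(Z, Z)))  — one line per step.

  start: mul(SSZ, add(add(SSSZ, Z), add(Z, Z)))
  step 1: add(add(add(SSSZ, Z), add(Z, Z)), mul(SZ, add(add(SSSZ, Z), add(Z, Z))))
  step 2: add(add(S(add(SSZ, Z)), add(Z, Z)), mul(SZ, add(add(SSSZ, Z), add(Z, Z))))
  step 3: add(S(add(add(SSZ, Z), add(Z, Z))), mul(SZ, add(add(SSSZ, Z), add(Z, Z))))

Answer: after 3 steps: add(S(add(add(SSZ, Z), add(Z, Z))), mul(SZ, add(add(SSSZ, Z), add(Z, Z))))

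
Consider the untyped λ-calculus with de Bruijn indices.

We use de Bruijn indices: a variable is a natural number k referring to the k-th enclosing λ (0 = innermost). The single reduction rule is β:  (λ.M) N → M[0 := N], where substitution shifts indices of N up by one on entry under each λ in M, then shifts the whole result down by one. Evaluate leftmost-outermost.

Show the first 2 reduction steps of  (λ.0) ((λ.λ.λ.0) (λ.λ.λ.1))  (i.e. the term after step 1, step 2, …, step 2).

Answer: after 2 steps: λ.λ.0

Reduction:
  start: (λ.0) ((λ.λ.λ.0) (λ.λ.λ.1))
  →1  (λ.λ.λ.0) (λ.λ.λ.1)
  →2  λ.λ.0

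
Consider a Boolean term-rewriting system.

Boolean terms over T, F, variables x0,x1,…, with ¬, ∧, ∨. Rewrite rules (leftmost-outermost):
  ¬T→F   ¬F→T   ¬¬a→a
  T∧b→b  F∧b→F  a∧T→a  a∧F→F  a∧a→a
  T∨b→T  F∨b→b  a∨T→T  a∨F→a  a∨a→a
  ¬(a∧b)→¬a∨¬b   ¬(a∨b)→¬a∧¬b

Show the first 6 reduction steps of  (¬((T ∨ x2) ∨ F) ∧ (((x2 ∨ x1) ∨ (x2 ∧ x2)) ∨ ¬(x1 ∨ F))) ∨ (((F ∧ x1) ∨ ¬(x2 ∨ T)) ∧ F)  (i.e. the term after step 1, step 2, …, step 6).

Answer: after 6 steps: F ∨ (((F ∧ x1) ∨ ¬(x2 ∨ T)) ∧ F)

Working:
  start: (¬((T ∨ x2) ∨ F) ∧ (((x2 ∨ x1) ∨ (x2 ∧ x2)) ∨ ¬(x1 ∨ F))) ∨ (((F ∧ x1) ∨ ¬(x2 ∨ T)) ∧ F)
  [1] ((¬(T ∨ x2) ∧ ¬F) ∧ (((x2 ∨ x1) ∨ (x2 ∧ x2)) ∨ ¬(x1 ∨ F))) ∨ (((F ∧ x1) ∨ ¬(x2 ∨ T)) ∧ F)
  [2] (((¬T ∧ ¬x2) ∧ ¬F) ∧ (((x2 ∨ x1) ∨ (x2 ∧ x2)) ∨ ¬(x1 ∨ F))) ∨ (((F ∧ x1) ∨ ¬(x2 ∨ T)) ∧ F)
  [3] (((F ∧ ¬x2) ∧ ¬F) ∧ (((x2 ∨ x1) ∨ (x2 ∧ x2)) ∨ ¬(x1 ∨ F))) ∨ (((F ∧ x1) ∨ ¬(x2 ∨ T)) ∧ F)
  [4] ((F ∧ ¬F) ∧ (((x2 ∨ x1) ∨ (x2 ∧ x2)) ∨ ¬(x1 ∨ F))) ∨ (((F ∧ x1) ∨ ¬(x2 ∨ T)) ∧ F)
  [5] (F ∧ (((x2 ∨ x1) ∨ (x2 ∧ x2)) ∨ ¬(x1 ∨ F))) ∨ (((F ∧ x1) ∨ ¬(x2 ∨ T)) ∧ F)
  [6] F ∨ (((F ∧ x1) ∨ ¬(x2 ∨ T)) ∧ F)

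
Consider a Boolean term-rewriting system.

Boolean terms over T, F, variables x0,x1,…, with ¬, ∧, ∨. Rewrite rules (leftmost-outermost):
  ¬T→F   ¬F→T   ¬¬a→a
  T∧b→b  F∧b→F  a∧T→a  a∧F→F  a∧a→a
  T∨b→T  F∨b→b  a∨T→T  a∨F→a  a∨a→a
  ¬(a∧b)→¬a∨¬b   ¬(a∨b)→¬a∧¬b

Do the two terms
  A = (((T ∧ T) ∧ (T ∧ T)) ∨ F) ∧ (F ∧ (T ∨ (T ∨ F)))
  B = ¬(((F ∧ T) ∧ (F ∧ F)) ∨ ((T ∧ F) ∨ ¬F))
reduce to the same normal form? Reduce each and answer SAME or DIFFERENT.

Answer: SAME — A ⇓ F, B ⇓ F

Derivation:
Term A:
  start: (((T ∧ T) ∧ (T ∧ T)) ∨ F) ∧ (F ∧ (T ∨ (T ∨ F)))
  →1  ((T ∧ T) ∧ (T ∧ T)) ∧ (F ∧ (T ∨ (T ∨ F)))
  →2  (T ∧ T) ∧ (F ∧ (T ∨ (T ∨ F)))
  →3  T ∧ (F ∧ (T ∨ (T ∨ F)))
  →4  F ∧ (T ∨ (T ∨ F))
  →5  F

Term B:
  start: ¬(((F ∧ T) ∧ (F ∧ F)) ∨ ((T ∧ F) ∨ ¬F))
  →1  ¬((F ∧ T) ∧ (F ∧ F)) ∧ ¬((T ∧ F) ∨ ¬F)
  →2  (¬(F ∧ T) ∨ ¬(F ∧ F)) ∧ ¬((T ∧ F) ∨ ¬F)
  →3  ((¬F ∨ ¬T) ∨ ¬(F ∧ F)) ∧ ¬((T ∧ F) ∨ ¬F)
  →4  ((T ∨ ¬T) ∨ ¬(F ∧ F)) ∧ ¬((T ∧ F) ∨ ¬F)
  →5  (T ∨ ¬(F ∧ F)) ∧ ¬((T ∧ F) ∨ ¬F)
  →6  T ∧ ¬((T ∧ F) ∨ ¬F)
  →7  ¬((T ∧ F) ∨ ¬F)
  →8  ¬(T ∧ F) ∧ ¬¬F
  →9  (¬T ∨ ¬F) ∧ ¬¬F
  →10  (F ∨ ¬F) ∧ ¬¬F
  →11  ¬F ∧ ¬¬F
  →12  T ∧ ¬¬F
  →13  ¬¬F
  →14  F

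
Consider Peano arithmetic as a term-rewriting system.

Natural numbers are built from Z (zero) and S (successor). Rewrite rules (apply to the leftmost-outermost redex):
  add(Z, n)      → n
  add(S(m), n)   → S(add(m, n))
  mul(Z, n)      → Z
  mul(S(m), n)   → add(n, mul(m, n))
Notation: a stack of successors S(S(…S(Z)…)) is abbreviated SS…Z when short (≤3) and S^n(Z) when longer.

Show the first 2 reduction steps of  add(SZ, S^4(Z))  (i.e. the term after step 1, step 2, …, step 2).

Answer: after 2 steps: S^5(Z)

Reduction:
  start: add(SZ, S^4(Z))
  →1  S(add(Z, S^4(Z)))
  →2  S^5(Z)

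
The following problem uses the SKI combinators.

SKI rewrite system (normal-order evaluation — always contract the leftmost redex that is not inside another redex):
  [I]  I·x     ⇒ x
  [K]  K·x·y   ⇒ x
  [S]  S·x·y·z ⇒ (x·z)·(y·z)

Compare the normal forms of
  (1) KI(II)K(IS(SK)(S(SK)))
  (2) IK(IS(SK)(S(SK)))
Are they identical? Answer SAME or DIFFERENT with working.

Answer: SAME — A ⇓ K(S(SK)(S(SK))), B ⇓ K(S(SK)(S(SK)))

Reduction:
Term A:
  start: KI(II)K(IS(SK)(S(SK)))
  [1] IK(IS(SK)(S(SK)))
  [2] K(IS(SK)(S(SK)))
  [3] K(S(SK)(S(SK)))

Term B:
  start: IK(IS(SK)(S(SK)))
  [1] K(IS(SK)(S(SK)))
  [2] K(S(SK)(S(SK)))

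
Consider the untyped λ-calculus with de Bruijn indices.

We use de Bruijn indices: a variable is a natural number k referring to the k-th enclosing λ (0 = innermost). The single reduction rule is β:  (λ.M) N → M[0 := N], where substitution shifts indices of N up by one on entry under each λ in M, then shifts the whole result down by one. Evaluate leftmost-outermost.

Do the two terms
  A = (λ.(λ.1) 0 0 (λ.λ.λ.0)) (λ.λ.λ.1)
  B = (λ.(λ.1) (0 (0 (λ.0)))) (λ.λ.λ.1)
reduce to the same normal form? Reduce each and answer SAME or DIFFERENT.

Answer: DIFFERENT — A ⇓ λ.λ.λ.λ.0, B ⇓ λ.λ.λ.1

Reduction:
Term A:
  start: (λ.(λ.1) 0 0 (λ.λ.λ.0)) (λ.λ.λ.1)
  [1] (λ.λ.λ.λ.1) (λ.λ.λ.1) (λ.λ.λ.1) (λ.λ.λ.0)
  [2] (λ.λ.λ.1) (λ.λ.λ.1) (λ.λ.λ.0)
  [3] (λ.λ.1) (λ.λ.λ.0)
  [4] λ.λ.λ.λ.0

Term B:
  start: (λ.(λ.1) (0 (0 (λ.0)))) (λ.λ.λ.1)
  [1] (λ.λ.λ.λ.1) ((λ.λ.λ.1) ((λ.λ.λ.1) (λ.0)))
  [2] λ.λ.λ.1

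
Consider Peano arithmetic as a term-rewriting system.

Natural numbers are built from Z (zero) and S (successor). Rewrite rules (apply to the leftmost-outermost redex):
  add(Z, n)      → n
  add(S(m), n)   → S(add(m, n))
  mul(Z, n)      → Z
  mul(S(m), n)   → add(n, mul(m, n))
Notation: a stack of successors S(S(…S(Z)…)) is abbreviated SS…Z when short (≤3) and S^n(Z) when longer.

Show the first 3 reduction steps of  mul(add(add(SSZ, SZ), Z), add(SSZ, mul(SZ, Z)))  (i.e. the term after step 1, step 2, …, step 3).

Answer: after 3 steps: add(add(SSZ, mul(SZ, Z)), mul(add(add(SZ, SZ), Z), add(SSZ, mul(SZ, Z))))

Reduction:
  start: mul(add(add(SSZ, SZ), Z), add(SSZ, mul(SZ, Z)))
  step 1: mul(add(S(add(SZ, SZ)), Z), add(SSZ, mul(SZ, Z)))
  step 2: mul(S(add(add(SZ, SZ), Z)), add(SSZ, mul(SZ, Z)))
  step 3: add(add(SSZ, mul(SZ, Z)), mul(add(add(SZ, SZ), Z), add(SSZ, mul(SZ, Z))))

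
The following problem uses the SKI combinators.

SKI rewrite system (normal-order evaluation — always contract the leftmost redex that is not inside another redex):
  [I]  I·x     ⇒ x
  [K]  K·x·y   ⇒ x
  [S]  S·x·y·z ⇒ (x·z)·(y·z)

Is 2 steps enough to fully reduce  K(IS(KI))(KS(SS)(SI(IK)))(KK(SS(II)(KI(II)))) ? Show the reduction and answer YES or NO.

  start: K(IS(KI))(KS(SS)(SI(IK)))(KK(SS(II)(KI(II))))
  [1] IS(KI)(KK(SS(II)(KI(II))))
  [2] S(KI)(KK(SS(II)(KI(II))))

Answer: NO — after 2 steps the term is S(KI)(KK(SS(II)(KI(II)))), not yet normal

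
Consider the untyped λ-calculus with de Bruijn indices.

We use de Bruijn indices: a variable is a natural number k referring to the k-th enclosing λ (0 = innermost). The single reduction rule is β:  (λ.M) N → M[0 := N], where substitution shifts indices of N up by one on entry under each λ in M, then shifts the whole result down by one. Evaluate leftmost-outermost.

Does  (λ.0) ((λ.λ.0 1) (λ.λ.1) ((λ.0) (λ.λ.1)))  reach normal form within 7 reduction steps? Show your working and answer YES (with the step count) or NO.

  start: (λ.0) ((λ.λ.0 1) (λ.λ.1) ((λ.0) (λ.λ.1)))
  →1  (λ.λ.0 1) (λ.λ.1) ((λ.0) (λ.λ.1))
  →2  (λ.0 (λ.λ.1)) ((λ.0) (λ.λ.1))
  →3  (λ.0) (λ.λ.1) (λ.λ.1)
  →4  (λ.λ.1) (λ.λ.1)
  →5  λ.λ.λ.1

Answer: YES — reaches normal form λ.λ.λ.1 in 5 ≤ 7 steps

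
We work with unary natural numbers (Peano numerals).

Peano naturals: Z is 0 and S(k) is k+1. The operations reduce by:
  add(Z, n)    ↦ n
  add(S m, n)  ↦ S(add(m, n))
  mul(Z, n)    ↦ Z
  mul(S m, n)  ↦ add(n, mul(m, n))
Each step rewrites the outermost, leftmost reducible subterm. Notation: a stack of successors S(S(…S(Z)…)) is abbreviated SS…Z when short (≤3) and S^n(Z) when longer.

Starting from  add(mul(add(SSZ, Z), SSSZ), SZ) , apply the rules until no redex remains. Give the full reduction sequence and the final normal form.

  start: add(mul(add(SSZ, Z), SSSZ), SZ)
  step 1: add(mul(S(add(SZ, Z)), SSSZ), SZ)
  step 2: add(add(SSSZ, mul(add(SZ, Z), SSSZ)), SZ)
  step 3: add(S(add(SSZ, mul(add(SZ, Z), SSSZ))), SZ)
  step 4: S(add(add(SSZ, mul(add(SZ, Z), SSSZ)), SZ))
  step 5: S(add(S(add(SZ, mul(add(SZ, Z), SSSZ))), SZ))
  step 6: S(S(add(add(SZ, mul(add(SZ, Z), SSSZ)), SZ)))
  step 7: S(S(add(S(add(Z, mul(add(SZ, Z), SSSZ))), SZ)))
  step 8: S(S(S(add(add(Z, mul(add(SZ, Z), SSSZ)), SZ))))
  step 9: S(S(S(add(mul(add(SZ, Z), SSSZ), SZ))))
  step 10: S(S(S(add(mul(S(add(Z, Z)), SSSZ), SZ))))
  step 11: S(S(S(add(add(SSSZ, mul(add(Z, Z), SSSZ)), SZ))))
  step 12: S(S(S(add(S(add(SSZ, mul(add(Z, Z), SSSZ))), SZ))))
  step 13: S(S(S(S(add(add(SSZ, mul(add(Z, Z), SSSZ)), SZ)))))
  step 14: S(S(S(S(add(S(add(SZ, mul(add(Z, Z), SSSZ))), SZ)))))
  step 15: S(S(S(S(S(add(add(SZ, mul(add(Z, Z), SSSZ)), SZ))))))
  step 16: S(S(S(S(S(add(S(add(Z, mul(add(Z, Z), SSSZ))), SZ))))))
  step 17: S(S(S(S(S(S(add(add(Z, mul(add(Z, Z), SSSZ)), SZ)))))))
  step 18: S(S(S(S(S(S(add(mul(add(Z, Z), SSSZ), SZ)))))))
  step 19: S(S(S(S(S(S(add(mul(Z, SSSZ), SZ)))))))
  step 20: S(S(S(S(S(S(add(Z, SZ)))))))
  step 21: S^7(Z)

Answer: normal form = S^7(Z)  (in 21 steps)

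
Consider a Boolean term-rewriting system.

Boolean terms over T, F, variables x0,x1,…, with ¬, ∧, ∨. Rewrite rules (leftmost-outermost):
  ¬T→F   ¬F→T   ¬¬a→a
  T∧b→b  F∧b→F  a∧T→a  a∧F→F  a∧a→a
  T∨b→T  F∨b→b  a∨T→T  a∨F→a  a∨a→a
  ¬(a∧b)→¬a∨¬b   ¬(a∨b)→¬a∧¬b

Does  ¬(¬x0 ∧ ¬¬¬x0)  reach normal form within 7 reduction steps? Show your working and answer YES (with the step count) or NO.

Answer: YES — reaches normal form x0 in 5 ≤ 7 steps

Working:
  start: ¬(¬x0 ∧ ¬¬¬x0)
  step 1: ¬¬x0 ∨ ¬¬¬¬x0
  step 2: x0 ∨ ¬¬¬¬x0
  step 3: x0 ∨ ¬¬x0
  step 4: x0 ∨ x0
  step 5: x0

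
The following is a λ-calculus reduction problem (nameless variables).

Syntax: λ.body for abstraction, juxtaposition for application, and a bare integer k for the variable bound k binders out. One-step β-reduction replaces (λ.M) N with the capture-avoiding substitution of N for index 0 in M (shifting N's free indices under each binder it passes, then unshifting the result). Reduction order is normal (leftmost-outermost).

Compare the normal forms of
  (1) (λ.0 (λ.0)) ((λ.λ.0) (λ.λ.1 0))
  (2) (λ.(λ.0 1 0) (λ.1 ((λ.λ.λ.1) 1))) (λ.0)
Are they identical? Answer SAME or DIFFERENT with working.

Term A:
  start: (λ.0 (λ.0)) ((λ.λ.0) (λ.λ.1 0))
  step 1: (λ.λ.0) (λ.λ.1 0) (λ.0)
  step 2: (λ.0) (λ.0)
  step 3: λ.0

Term B:
  start: (λ.(λ.0 1 0) (λ.1 ((λ.λ.λ.1) 1))) (λ.0)
  step 1: (λ.0 (λ.0) 0) (λ.(λ.0) ((λ.λ.λ.1) (λ.0)))
  step 2: (λ.(λ.0) ((λ.λ.λ.1) (λ.0))) (λ.0) (λ.(λ.0) ((λ.λ.λ.1) (λ.0)))
  step 3: (λ.0) ((λ.λ.λ.1) (λ.0)) (λ.(λ.0) ((λ.λ.λ.1) (λ.0)))
  step 4: (λ.λ.λ.1) (λ.0) (λ.(λ.0) ((λ.λ.λ.1) (λ.0)))
  step 5: (λ.λ.1) (λ.(λ.0) ((λ.λ.λ.1) (λ.0)))
  step 6: λ.λ.(λ.0) ((λ.λ.λ.1) (λ.0))
  step 7: λ.λ.(λ.λ.λ.1) (λ.0)
  step 8: λ.λ.λ.λ.1

Answer: DIFFERENT — A ⇓ λ.0, B ⇓ λ.λ.λ.λ.1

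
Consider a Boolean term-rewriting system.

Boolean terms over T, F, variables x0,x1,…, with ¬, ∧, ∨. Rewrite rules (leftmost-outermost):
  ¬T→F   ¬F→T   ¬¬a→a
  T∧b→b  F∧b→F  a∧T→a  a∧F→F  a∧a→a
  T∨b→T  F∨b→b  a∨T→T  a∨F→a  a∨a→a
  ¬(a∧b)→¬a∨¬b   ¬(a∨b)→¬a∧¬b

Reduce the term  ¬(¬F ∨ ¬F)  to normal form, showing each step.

  start: ¬(¬F ∨ ¬F)
  →1  ¬¬F ∧ ¬¬F
  →2  ¬¬F
  →3  F

Answer: normal form = F  (in 3 steps)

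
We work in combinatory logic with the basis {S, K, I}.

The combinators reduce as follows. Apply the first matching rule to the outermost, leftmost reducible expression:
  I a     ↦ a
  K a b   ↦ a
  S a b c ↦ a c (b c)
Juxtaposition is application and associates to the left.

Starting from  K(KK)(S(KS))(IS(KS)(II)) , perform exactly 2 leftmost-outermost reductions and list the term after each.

Answer: after 2 steps: K

Working:
  start: K(KK)(S(KS))(IS(KS)(II))
  [1] KK(IS(KS)(II))
  [2] K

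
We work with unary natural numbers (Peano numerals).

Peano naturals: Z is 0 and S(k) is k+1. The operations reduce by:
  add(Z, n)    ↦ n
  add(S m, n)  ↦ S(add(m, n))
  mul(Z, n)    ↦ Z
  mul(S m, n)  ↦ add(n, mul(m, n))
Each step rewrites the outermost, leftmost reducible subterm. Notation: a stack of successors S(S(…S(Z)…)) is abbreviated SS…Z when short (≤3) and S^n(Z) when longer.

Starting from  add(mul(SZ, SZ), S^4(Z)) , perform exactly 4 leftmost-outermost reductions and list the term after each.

Answer: after 4 steps: S(add(mul(Z, SZ), S^4(Z)))

Derivation:
  start: add(mul(SZ, SZ), S^4(Z))
  step 1: add(add(SZ, mul(Z, SZ)), S^4(Z))
  step 2: add(S(add(Z, mul(Z, SZ))), S^4(Z))
  step 3: S(add(add(Z, mul(Z, SZ)), S^4(Z)))
  step 4: S(add(mul(Z, SZ), S^4(Z)))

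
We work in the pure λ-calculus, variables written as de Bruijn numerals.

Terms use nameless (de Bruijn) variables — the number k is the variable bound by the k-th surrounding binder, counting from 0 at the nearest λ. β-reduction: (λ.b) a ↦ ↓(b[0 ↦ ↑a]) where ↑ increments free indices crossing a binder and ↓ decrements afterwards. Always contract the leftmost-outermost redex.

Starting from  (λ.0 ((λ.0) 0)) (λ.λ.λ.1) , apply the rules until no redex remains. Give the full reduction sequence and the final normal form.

  start: (λ.0 ((λ.0) 0)) (λ.λ.λ.1)
  [1] (λ.λ.λ.1) ((λ.0) (λ.λ.λ.1))
  [2] λ.λ.1

Answer: normal form = λ.λ.1  (in 2 steps)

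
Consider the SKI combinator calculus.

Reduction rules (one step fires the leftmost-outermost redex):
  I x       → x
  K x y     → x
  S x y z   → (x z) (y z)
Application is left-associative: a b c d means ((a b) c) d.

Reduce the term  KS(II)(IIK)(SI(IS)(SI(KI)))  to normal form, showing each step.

Answer: normal form = SK(S(SI(KI))I)  (in 9 steps)

Derivation:
  start: KS(II)(IIK)(SI(IS)(SI(KI)))
  step 1: S(IIK)(SI(IS)(SI(KI)))
  step 2: S(IK)(SI(IS)(SI(KI)))
  step 3: SK(SI(IS)(SI(KI)))
  step 4: SK(I(SI(KI))(IS(SI(KI))))
  step 5: SK(SI(KI)(IS(SI(KI))))
  step 6: SK(I(IS(SI(KI)))(KI(IS(SI(KI)))))
  step 7: SK(IS(SI(KI))(KI(IS(SI(KI)))))
  step 8: SK(S(SI(KI))(KI(IS(SI(KI)))))
  step 9: SK(S(SI(KI))I)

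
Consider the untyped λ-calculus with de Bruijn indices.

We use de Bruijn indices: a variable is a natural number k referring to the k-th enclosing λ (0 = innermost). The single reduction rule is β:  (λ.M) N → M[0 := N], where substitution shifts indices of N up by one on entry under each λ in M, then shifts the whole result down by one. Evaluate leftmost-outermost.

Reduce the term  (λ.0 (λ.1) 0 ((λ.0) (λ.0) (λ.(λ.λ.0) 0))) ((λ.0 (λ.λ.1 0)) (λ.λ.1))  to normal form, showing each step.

Answer: normal form = λ.λ.1 0  (in 9 steps)

Derivation:
  start: (λ.0 (λ.1) 0 ((λ.0) (λ.0) (λ.(λ.λ.0) 0))) ((λ.0 (λ.λ.1 0)) (λ.λ.1))
  [1] (λ.0 (λ.λ.1 0)) (λ.λ.1) (λ.(λ.0 (λ.λ.1 0)) (λ.λ.1)) ((λ.0 (λ.λ.1 0)) (λ.λ.1)) ((λ.0) (λ.0) (λ.(λ.λ.0) 0))
  [2] (λ.λ.1) (λ.λ.1 0) (λ.(λ.0 (λ.λ.1 0)) (λ.λ.1)) ((λ.0 (λ.λ.1 0)) (λ.λ.1)) ((λ.0) (λ.0) (λ.(λ.λ.0) 0))
  [3] (λ.λ.λ.1 0) (λ.(λ.0 (λ.λ.1 0)) (λ.λ.1)) ((λ.0 (λ.λ.1 0)) (λ.λ.1)) ((λ.0) (λ.0) (λ.(λ.λ.0) 0))
  [4] (λ.λ.1 0) ((λ.0 (λ.λ.1 0)) (λ.λ.1)) ((λ.0) (λ.0) (λ.(λ.λ.0) 0))
  [5] (λ.(λ.0 (λ.λ.1 0)) (λ.λ.1) 0) ((λ.0) (λ.0) (λ.(λ.λ.0) 0))
  [6] (λ.0 (λ.λ.1 0)) (λ.λ.1) ((λ.0) (λ.0) (λ.(λ.λ.0) 0))
  [7] (λ.λ.1) (λ.λ.1 0) ((λ.0) (λ.0) (λ.(λ.λ.0) 0))
  [8] (λ.λ.λ.1 0) ((λ.0) (λ.0) (λ.(λ.λ.0) 0))
  [9] λ.λ.1 0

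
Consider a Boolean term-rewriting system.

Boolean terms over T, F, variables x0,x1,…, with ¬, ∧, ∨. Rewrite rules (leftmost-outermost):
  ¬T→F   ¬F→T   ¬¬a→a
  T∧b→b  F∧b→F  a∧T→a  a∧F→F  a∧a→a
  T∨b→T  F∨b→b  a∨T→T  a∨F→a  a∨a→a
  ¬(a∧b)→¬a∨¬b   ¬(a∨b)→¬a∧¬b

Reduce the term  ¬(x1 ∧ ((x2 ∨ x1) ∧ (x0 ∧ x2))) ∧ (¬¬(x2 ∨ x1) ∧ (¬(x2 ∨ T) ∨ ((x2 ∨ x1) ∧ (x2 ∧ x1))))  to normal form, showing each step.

  start: ¬(x1 ∧ ((x2 ∨ x1) ∧ (x0 ∧ x2))) ∧ (¬¬(x2 ∨ x1) ∧ (¬(x2 ∨ T) ∨ ((x2 ∨ x1) ∧ (x2 ∧ x1))))
  [1] (¬x1 ∨ ¬((x2 ∨ x1) ∧ (x0 ∧ x2))) ∧ (¬¬(x2 ∨ x1) ∧ (¬(x2 ∨ T) ∨ ((x2 ∨ x1) ∧ (x2 ∧ x1))))
  [2] (¬x1 ∨ (¬(x2 ∨ x1) ∨ ¬(x0 ∧ x2))) ∧ (¬¬(x2 ∨ x1) ∧ (¬(x2 ∨ T) ∨ ((x2 ∨ x1) ∧ (x2 ∧ x1))))
  [3] (¬x1 ∨ ((¬x2 ∧ ¬x1) ∨ ¬(x0 ∧ x2))) ∧ (¬¬(x2 ∨ x1) ∧ (¬(x2 ∨ T) ∨ ((x2 ∨ x1) ∧ (x2 ∧ x1))))
  [4] (¬x1 ∨ ((¬x2 ∧ ¬x1) ∨ (¬x0 ∨ ¬x2))) ∧ (¬¬(x2 ∨ x1) ∧ (¬(x2 ∨ T) ∨ ((x2 ∨ x1) ∧ (x2 ∧ x1))))
  [5] (¬x1 ∨ ((¬x2 ∧ ¬x1) ∨ (¬x0 ∨ ¬x2))) ∧ ((x2 ∨ x1) ∧ (¬(x2 ∨ T) ∨ ((x2 ∨ x1) ∧ (x2 ∧ x1))))
  [6] (¬x1 ∨ ((¬x2 ∧ ¬x1) ∨ (¬x0 ∨ ¬x2))) ∧ ((x2 ∨ x1) ∧ ((¬x2 ∧ ¬T) ∨ ((x2 ∨ x1) ∧ (x2 ∧ x1))))
  [7] (¬x1 ∨ ((¬x2 ∧ ¬x1) ∨ (¬x0 ∨ ¬x2))) ∧ ((x2 ∨ x1) ∧ ((¬x2 ∧ F) ∨ ((x2 ∨ x1) ∧ (x2 ∧ x1))))
  [8] (¬x1 ∨ ((¬x2 ∧ ¬x1) ∨ (¬x0 ∨ ¬x2))) ∧ ((x2 ∨ x1) ∧ (F ∨ ((x2 ∨ x1) ∧ (x2 ∧ x1))))
  [9] (¬x1 ∨ ((¬x2 ∧ ¬x1) ∨ (¬x0 ∨ ¬x2))) ∧ ((x2 ∨ x1) ∧ ((x2 ∨ x1) ∧ (x2 ∧ x1)))

Answer: normal form = (¬x1 ∨ ((¬x2 ∧ ¬x1) ∨ (¬x0 ∨ ¬x2))) ∧ ((x2 ∨ x1) ∧ ((x2 ∨ x1) ∧ (x2 ∧ x1)))  (in 9 steps)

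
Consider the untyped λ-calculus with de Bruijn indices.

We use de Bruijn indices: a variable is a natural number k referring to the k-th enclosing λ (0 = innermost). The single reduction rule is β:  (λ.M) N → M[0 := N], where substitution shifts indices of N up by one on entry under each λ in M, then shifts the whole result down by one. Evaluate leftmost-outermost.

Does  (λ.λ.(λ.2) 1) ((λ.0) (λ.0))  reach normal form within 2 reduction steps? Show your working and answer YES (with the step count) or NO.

Answer: NO — after 2 steps the term is λ.(λ.0) (λ.0), not yet normal

Working:
  start: (λ.λ.(λ.2) 1) ((λ.0) (λ.0))
  →1  λ.(λ.(λ.0) (λ.0)) ((λ.0) (λ.0))
  →2  λ.(λ.0) (λ.0)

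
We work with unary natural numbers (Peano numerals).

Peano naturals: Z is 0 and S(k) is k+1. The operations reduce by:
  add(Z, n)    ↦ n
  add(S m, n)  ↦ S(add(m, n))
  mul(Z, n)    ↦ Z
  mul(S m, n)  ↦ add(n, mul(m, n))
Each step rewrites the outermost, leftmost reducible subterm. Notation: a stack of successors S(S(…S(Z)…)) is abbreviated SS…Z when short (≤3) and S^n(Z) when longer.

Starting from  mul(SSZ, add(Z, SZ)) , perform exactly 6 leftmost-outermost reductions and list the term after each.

  start: mul(SSZ, add(Z, SZ))
  step 1: add(add(Z, SZ), mul(SZ, add(Z, SZ)))
  step 2: add(SZ, mul(SZ, add(Z, SZ)))
  step 3: S(add(Z, mul(SZ, add(Z, SZ))))
  step 4: S(mul(SZ, add(Z, SZ)))
  step 5: S(add(add(Z, SZ), mul(Z, add(Z, SZ))))
  step 6: S(add(SZ, mul(Z, add(Z, SZ))))

Answer: after 6 steps: S(add(SZ, mul(Z, add(Z, SZ))))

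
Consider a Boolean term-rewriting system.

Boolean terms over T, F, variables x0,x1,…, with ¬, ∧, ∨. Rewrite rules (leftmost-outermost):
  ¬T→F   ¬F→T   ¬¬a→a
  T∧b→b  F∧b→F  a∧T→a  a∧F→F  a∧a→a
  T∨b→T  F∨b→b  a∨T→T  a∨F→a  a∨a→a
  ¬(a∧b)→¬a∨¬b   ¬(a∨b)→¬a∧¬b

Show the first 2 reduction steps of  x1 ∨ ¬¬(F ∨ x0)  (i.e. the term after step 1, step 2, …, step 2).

Answer: after 2 steps: x1 ∨ x0

Working:
  start: x1 ∨ ¬¬(F ∨ x0)
  [1] x1 ∨ (F ∨ x0)
  [2] x1 ∨ x0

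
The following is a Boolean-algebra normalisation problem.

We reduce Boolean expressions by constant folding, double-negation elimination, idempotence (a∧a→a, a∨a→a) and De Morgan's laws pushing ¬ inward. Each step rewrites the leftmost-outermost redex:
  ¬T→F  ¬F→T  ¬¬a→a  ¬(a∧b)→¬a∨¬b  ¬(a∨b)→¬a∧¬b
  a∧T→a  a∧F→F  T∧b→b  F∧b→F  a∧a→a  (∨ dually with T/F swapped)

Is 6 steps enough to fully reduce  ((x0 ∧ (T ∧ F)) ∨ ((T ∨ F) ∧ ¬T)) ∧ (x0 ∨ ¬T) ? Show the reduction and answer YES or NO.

Answer: NO — after 6 steps the term is F ∧ (x0 ∨ ¬T), not yet normal

Derivation:
  start: ((x0 ∧ (T ∧ F)) ∨ ((T ∨ F) ∧ ¬T)) ∧ (x0 ∨ ¬T)
  step 1: ((x0 ∧ F) ∨ ((T ∨ F) ∧ ¬T)) ∧ (x0 ∨ ¬T)
  step 2: (F ∨ ((T ∨ F) ∧ ¬T)) ∧ (x0 ∨ ¬T)
  step 3: ((T ∨ F) ∧ ¬T) ∧ (x0 ∨ ¬T)
  step 4: (T ∧ ¬T) ∧ (x0 ∨ ¬T)
  step 5: ¬T ∧ (x0 ∨ ¬T)
  step 6: F ∧ (x0 ∨ ¬T)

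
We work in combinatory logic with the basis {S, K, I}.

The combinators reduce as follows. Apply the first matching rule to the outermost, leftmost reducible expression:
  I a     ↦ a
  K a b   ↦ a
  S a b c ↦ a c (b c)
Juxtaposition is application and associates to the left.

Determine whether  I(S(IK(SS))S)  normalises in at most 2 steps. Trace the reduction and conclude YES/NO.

  start: I(S(IK(SS))S)
  →1  S(IK(SS))S
  →2  S(K(SS))S

Answer: YES — reaches normal form S(K(SS))S in 2 ≤ 2 steps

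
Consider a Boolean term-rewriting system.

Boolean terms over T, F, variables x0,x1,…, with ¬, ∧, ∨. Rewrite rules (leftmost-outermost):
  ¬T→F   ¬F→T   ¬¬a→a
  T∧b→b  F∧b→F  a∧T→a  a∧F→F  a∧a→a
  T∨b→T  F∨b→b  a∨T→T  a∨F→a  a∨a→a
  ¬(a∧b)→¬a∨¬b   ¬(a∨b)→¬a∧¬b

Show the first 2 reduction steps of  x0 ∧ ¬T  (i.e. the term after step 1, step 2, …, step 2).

Answer: after 2 steps: F

Reduction:
  start: x0 ∧ ¬T
  →1  x0 ∧ F
  →2  F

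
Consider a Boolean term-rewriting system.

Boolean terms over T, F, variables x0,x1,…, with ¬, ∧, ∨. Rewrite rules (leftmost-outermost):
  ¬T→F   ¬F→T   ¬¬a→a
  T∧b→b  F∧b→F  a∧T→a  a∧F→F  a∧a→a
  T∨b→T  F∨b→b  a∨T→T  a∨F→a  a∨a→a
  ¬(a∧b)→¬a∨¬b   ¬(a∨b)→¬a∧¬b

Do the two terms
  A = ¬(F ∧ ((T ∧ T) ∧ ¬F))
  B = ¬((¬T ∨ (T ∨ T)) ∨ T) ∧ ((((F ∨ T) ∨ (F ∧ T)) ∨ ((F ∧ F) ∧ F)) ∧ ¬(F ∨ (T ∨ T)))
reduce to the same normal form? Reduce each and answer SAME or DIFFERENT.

Term A:
  start: ¬(F ∧ ((T ∧ T) ∧ ¬F))
  [1] ¬F ∨ ¬((T ∧ T) ∧ ¬F)
  [2] T ∨ ¬((T ∧ T) ∧ ¬F)
  [3] T

Term B:
  start: ¬((¬T ∨ (T ∨ T)) ∨ T) ∧ ((((F ∨ T) ∨ (F ∧ T)) ∨ ((F ∧ F) ∧ F)) ∧ ¬(F ∨ (T ∨ T)))
  [1] (¬(¬T ∨ (T ∨ T)) ∧ ¬T) ∧ ((((F ∨ T) ∨ (F ∧ T)) ∨ ((F ∧ F) ∧ F)) ∧ ¬(F ∨ (T ∨ T)))
  [2] ((¬¬T ∧ ¬(T ∨ T)) ∧ ¬T) ∧ ((((F ∨ T) ∨ (F ∧ T)) ∨ ((F ∧ F) ∧ F)) ∧ ¬(F ∨ (T ∨ T)))
  [3] ((T ∧ ¬(T ∨ T)) ∧ ¬T) ∧ ((((F ∨ T) ∨ (F ∧ T)) ∨ ((F ∧ F) ∧ F)) ∧ ¬(F ∨ (T ∨ T)))
  [4] (¬(T ∨ T) ∧ ¬T) ∧ ((((F ∨ T) ∨ (F ∧ T)) ∨ ((F ∧ F) ∧ F)) ∧ ¬(F ∨ (T ∨ T)))
  [5] ((¬T ∧ ¬T) ∧ ¬T) ∧ ((((F ∨ T) ∨ (F ∧ T)) ∨ ((F ∧ F) ∧ F)) ∧ ¬(F ∨ (T ∨ T)))
  [6] (¬T ∧ ¬T) ∧ ((((F ∨ T) ∨ (F ∧ T)) ∨ ((F ∧ F) ∧ F)) ∧ ¬(F ∨ (T ∨ T)))
  [7] ¬T ∧ ((((F ∨ T) ∨ (F ∧ T)) ∨ ((F ∧ F) ∧ F)) ∧ ¬(F ∨ (T ∨ T)))
  [8] F ∧ ((((F ∨ T) ∨ (F ∧ T)) ∨ ((F ∧ F) ∧ F)) ∧ ¬(F ∨ (T ∨ T)))
  [9] F

Answer: DIFFERENT — A ⇓ T, B ⇓ F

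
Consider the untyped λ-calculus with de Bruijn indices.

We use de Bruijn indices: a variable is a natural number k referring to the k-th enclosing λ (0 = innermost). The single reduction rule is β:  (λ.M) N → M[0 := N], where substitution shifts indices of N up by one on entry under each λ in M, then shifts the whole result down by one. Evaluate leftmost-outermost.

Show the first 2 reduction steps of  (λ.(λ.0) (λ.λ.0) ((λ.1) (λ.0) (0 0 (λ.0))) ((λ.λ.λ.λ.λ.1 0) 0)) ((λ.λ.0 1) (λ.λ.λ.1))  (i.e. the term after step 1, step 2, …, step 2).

  start: (λ.(λ.0) (λ.λ.0) ((λ.1) (λ.0) (0 0 (λ.0))) ((λ.λ.λ.λ.λ.1 0) 0)) ((λ.λ.0 1) (λ.λ.λ.1))
  →1  (λ.0) (λ.λ.0) ((λ.(λ.λ.0 1) (λ.λ.λ.1)) (λ.0) ((λ.λ.0 1) (λ.λ.λ.1) ((λ.λ.0 1) (λ.λ.λ.1)) (λ.0))) ((λ.λ.λ.λ.λ.1 0) ((λ.λ.0 1) (λ.λ.λ.1)))
  →2  (λ.λ.0) ((λ.(λ.λ.0 1) (λ.λ.λ.1)) (λ.0) ((λ.λ.0 1) (λ.λ.λ.1) ((λ.λ.0 1) (λ.λ.λ.1)) (λ.0))) ((λ.λ.λ.λ.λ.1 0) ((λ.λ.0 1) (λ.λ.λ.1)))

Answer: after 2 steps: (λ.λ.0) ((λ.(λ.λ.0 1) (λ.λ.λ.1)) (λ.0) ((λ.λ.0 1) (λ.λ.λ.1) ((λ.λ.0 1) (λ.λ.λ.1)) (λ.0))) ((λ.λ.λ.λ.λ.1 0) ((λ.λ.0 1) (λ.λ.λ.1)))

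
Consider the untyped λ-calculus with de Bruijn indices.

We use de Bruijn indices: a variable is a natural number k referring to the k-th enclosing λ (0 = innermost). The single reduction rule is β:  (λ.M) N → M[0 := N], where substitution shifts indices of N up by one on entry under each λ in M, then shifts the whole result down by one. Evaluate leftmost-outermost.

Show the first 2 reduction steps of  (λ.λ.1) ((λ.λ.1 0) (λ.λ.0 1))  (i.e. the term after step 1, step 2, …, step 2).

Answer: after 2 steps: λ.λ.(λ.λ.0 1) 0

Reduction:
  start: (λ.λ.1) ((λ.λ.1 0) (λ.λ.0 1))
  [1] λ.(λ.λ.1 0) (λ.λ.0 1)
  [2] λ.λ.(λ.λ.0 1) 0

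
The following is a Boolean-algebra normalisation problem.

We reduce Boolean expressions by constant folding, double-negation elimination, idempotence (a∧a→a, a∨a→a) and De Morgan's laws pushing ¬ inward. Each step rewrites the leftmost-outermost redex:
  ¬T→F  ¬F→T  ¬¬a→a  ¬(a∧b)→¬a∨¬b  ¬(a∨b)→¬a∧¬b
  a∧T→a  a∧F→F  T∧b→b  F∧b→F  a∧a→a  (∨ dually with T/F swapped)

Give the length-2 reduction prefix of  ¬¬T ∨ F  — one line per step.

  start: ¬¬T ∨ F
  →1  ¬¬T
  →2  T

Answer: after 2 steps: T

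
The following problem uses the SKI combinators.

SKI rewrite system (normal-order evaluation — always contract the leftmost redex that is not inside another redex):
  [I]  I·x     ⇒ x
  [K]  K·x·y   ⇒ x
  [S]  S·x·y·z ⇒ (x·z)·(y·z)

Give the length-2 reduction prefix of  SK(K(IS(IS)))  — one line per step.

  start: SK(K(IS(IS)))
  [1] SK(K(S(IS)))
  [2] SK(K(SS))

Answer: after 2 steps: SK(K(SS))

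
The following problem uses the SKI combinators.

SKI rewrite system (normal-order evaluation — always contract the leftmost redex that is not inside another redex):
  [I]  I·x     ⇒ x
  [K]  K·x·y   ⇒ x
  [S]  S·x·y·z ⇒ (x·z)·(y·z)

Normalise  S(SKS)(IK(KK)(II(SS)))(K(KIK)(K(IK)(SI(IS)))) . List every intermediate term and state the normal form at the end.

Answer: normal form = K  (in 9 steps)

Working:
  start: S(SKS)(IK(KK)(II(SS)))(K(KIK)(K(IK)(SI(IS))))
  →1  SKS(K(KIK)(K(IK)(SI(IS))))(IK(KK)(II(SS))(K(KIK)(K(IK)(SI(IS)))))
  →2  K(K(KIK)(K(IK)(SI(IS))))(S(K(KIK)(K(IK)(SI(IS)))))(IK(KK)(II(SS))(K(KIK)(K(IK)(SI(IS)))))
  →3  K(KIK)(K(IK)(SI(IS)))(IK(KK)(II(SS))(K(KIK)(K(IK)(SI(IS)))))
  →4  KIK(IK(KK)(II(SS))(K(KIK)(K(IK)(SI(IS)))))
  →5  I(IK(KK)(II(SS))(K(KIK)(K(IK)(SI(IS)))))
  →6  IK(KK)(II(SS))(K(KIK)(K(IK)(SI(IS))))
  →7  K(KK)(II(SS))(K(KIK)(K(IK)(SI(IS))))
  →8  KK(K(KIK)(K(IK)(SI(IS))))
  →9  K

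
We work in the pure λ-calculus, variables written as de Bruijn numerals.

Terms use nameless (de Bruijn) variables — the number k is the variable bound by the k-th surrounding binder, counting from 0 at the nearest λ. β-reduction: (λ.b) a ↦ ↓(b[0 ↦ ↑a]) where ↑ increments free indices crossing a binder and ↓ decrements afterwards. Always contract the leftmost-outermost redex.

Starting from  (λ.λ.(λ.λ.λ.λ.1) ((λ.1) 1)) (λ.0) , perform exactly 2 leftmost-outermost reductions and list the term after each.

  start: (λ.λ.(λ.λ.λ.λ.1) ((λ.1) 1)) (λ.0)
  →1  λ.(λ.λ.λ.λ.1) ((λ.1) (λ.0))
  →2  λ.λ.λ.λ.1

Answer: after 2 steps: λ.λ.λ.λ.1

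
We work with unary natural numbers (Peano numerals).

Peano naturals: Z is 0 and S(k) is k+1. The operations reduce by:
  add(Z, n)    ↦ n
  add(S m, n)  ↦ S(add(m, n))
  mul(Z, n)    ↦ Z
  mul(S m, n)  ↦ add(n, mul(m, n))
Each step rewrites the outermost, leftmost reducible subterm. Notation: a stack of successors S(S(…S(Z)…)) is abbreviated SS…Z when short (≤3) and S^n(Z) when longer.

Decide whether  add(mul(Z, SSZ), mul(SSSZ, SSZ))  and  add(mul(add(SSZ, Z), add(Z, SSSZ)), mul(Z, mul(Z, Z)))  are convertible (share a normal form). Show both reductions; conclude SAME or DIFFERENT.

Answer: SAME — A ⇓ S^6(Z), B ⇓ S^6(Z)

Derivation:
Term A:
  start: add(mul(Z, SSZ), mul(SSSZ, SSZ))
  [1] add(Z, mul(SSSZ, SSZ))
  [2] mul(SSSZ, SSZ)
  [3] add(SSZ, mul(SSZ, SSZ))
  [4] S(add(SZ, mul(SSZ, SSZ)))
  [5] S(S(add(Z, mul(SSZ, SSZ))))
  [6] S(S(mul(SSZ, SSZ)))
  [7] S(S(add(SSZ, mul(SZ, SSZ))))
  [8] S(S(S(add(SZ, mul(SZ, SSZ)))))
  [9] S(S(S(S(add(Z, mul(SZ, SSZ))))))
  [10] S(S(S(S(mul(SZ, SSZ)))))
  [11] S(S(S(S(add(SSZ, mul(Z, SSZ))))))
  [12] S(S(S(S(S(add(SZ, mul(Z, SSZ)))))))
  [13] S(S(S(S(S(S(add(Z, mul(Z, SSZ))))))))
  [14] S(S(S(S(S(S(mul(Z, SSZ)))))))
  [15] S^6(Z)

Term B:
  start: add(mul(add(SSZ, Z), add(Z, SSSZ)), mul(Z, mul(Z, Z)))
  [1] add(mul(S(add(SZ, Z)), add(Z, SSSZ)), mul(Z, mul(Z, Z)))
  [2] add(add(add(Z, SSSZ), mul(add(SZ, Z), add(Z, SSSZ))), mul(Z, mul(Z, Z)))
  [3] add(add(SSSZ, mul(add(SZ, Z), add(Z, SSSZ))), mul(Z, mul(Z, Z)))
  [4] add(S(add(SSZ, mul(add(SZ, Z), add(Z, SSSZ)))), mul(Z, mul(Z, Z)))
  [5] S(add(add(SSZ, mul(add(SZ, Z), add(Z, SSSZ))), mul(Z, mul(Z, Z))))
  [6] S(add(S(add(SZ, mul(add(SZ, Z), add(Z, SSSZ)))), mul(Z, mul(Z, Z))))
  [7] S(S(add(add(SZ, mul(add(SZ, Z), add(Z, SSSZ))), mul(Z, mul(Z, Z)))))
  [8] S(S(add(S(add(Z, mul(add(SZ, Z), add(Z, SSSZ)))), mul(Z, mul(Z, Z)))))
  [9] S(S(S(add(add(Z, mul(add(SZ, Z), add(Z, SSSZ))), mul(Z, mul(Z, Z))))))
  [10] S(S(S(add(mul(add(SZ, Z), add(Z, SSSZ)), mul(Z, mul(Z, Z))))))
  [11] S(S(S(add(mul(S(add(Z, Z)), add(Z, SSSZ)), mul(Z, mul(Z, Z))))))
  [12] S(S(S(add(add(add(Z, SSSZ), mul(add(Z, Z), add(Z, SSSZ))), mul(Z, mul(Z, Z))))))
  [13] S(S(S(add(add(SSSZ, mul(add(Z, Z), add(Z, SSSZ))), mul(Z, mul(Z, Z))))))
  [14] S(S(S(add(S(add(SSZ, mul(add(Z, Z), add(Z, SSSZ)))), mul(Z, mul(Z, Z))))))
  [15] S(S(S(S(add(add(SSZ, mul(add(Z, Z), add(Z, SSSZ))), mul(Z, mul(Z, Z)))))))
  [16] S(S(S(S(add(S(add(SZ, mul(add(Z, Z), add(Z, SSSZ)))), mul(Z, mul(Z, Z)))))))
  [17] S(S(S(S(S(add(add(SZ, mul(add(Z, Z), add(Z, SSSZ))), mul(Z, mul(Z, Z))))))))
  [18] S(S(S(S(S(add(S(add(Z, mul(add(Z, Z), add(Z, SSSZ)))), mul(Z, mul(Z, Z))))))))
  [19] S(S(S(S(S(S(add(add(Z, mul(add(Z, Z), add(Z, SSSZ))), mul(Z, mul(Z, Z)))))))))
  [20] S(S(S(S(S(S(add(mul(add(Z, Z), add(Z, SSSZ)), mul(Z, mul(Z, Z)))))))))
  [21] S(S(S(S(S(S(add(mul(Z, add(Z, SSSZ)), mul(Z, mul(Z, Z)))))))))
  [22] S(S(S(S(S(S(add(Z, mul(Z, mul(Z, Z)))))))))
  [23] S(S(S(S(S(S(mul(Z, mul(Z, Z))))))))
  [24] S^6(Z)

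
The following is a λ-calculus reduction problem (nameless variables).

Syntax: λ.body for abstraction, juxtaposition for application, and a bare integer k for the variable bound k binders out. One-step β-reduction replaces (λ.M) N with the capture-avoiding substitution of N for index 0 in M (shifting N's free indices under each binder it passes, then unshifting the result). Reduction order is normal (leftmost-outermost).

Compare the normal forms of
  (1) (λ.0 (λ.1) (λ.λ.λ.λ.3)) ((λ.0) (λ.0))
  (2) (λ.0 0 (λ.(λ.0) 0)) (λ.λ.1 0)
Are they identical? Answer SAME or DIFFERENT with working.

Term A:
  start: (λ.0 (λ.1) (λ.λ.λ.λ.3)) ((λ.0) (λ.0))
  step 1: (λ.0) (λ.0) (λ.(λ.0) (λ.0)) (λ.λ.λ.λ.3)
  step 2: (λ.0) (λ.(λ.0) (λ.0)) (λ.λ.λ.λ.3)
  step 3: (λ.(λ.0) (λ.0)) (λ.λ.λ.λ.3)
  step 4: (λ.0) (λ.0)
  step 5: λ.0

Term B:
  start: (λ.0 0 (λ.(λ.0) 0)) (λ.λ.1 0)
  step 1: (λ.λ.1 0) (λ.λ.1 0) (λ.(λ.0) 0)
  step 2: (λ.(λ.λ.1 0) 0) (λ.(λ.0) 0)
  step 3: (λ.λ.1 0) (λ.(λ.0) 0)
  step 4: λ.(λ.(λ.0) 0) 0
  step 5: λ.(λ.0) 0
  step 6: λ.0

Answer: SAME — A ⇓ λ.0, B ⇓ λ.0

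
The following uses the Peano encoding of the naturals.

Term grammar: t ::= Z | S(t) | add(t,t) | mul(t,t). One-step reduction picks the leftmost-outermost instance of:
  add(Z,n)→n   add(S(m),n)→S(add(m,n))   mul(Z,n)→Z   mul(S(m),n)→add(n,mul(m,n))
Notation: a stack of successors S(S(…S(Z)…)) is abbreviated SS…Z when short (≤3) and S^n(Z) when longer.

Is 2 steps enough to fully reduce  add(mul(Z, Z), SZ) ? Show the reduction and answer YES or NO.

Answer: YES — reaches normal form SZ in 2 ≤ 2 steps

Reduction:
  start: add(mul(Z, Z), SZ)
  step 1: add(Z, SZ)
  step 2: SZ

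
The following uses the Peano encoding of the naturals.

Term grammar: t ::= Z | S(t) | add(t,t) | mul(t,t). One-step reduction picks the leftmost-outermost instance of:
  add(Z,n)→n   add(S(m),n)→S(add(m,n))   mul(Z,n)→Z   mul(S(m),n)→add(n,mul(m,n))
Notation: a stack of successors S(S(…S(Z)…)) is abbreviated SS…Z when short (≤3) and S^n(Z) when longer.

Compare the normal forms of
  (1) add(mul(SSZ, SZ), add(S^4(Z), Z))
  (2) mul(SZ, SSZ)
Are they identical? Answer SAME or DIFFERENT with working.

Answer: DIFFERENT — A ⇓ S^6(Z), B ⇓ SSZ

Derivation:
Term A:
  start: add(mul(SSZ, SZ), add(S^4(Z), Z))
  →1  add(add(SZ, mul(SZ, SZ)), add(S^4(Z), Z))
  →2  add(S(add(Z, mul(SZ, SZ))), add(S^4(Z), Z))
  →3  S(add(add(Z, mul(SZ, SZ)), add(S^4(Z), Z)))
  →4  S(add(mul(SZ, SZ), add(S^4(Z), Z)))
  →5  S(add(add(SZ, mul(Z, SZ)), add(S^4(Z), Z)))
  →6  S(add(S(add(Z, mul(Z, SZ))), add(S^4(Z), Z)))
  →7  S(S(add(add(Z, mul(Z, SZ)), add(S^4(Z), Z))))
  →8  S(S(add(mul(Z, SZ), add(S^4(Z), Z))))
  →9  S(S(add(Z, add(S^4(Z), Z))))
  →10  S(S(add(S^4(Z), Z)))
  →11  S(S(S(add(SSSZ, Z))))
  →12  S(S(S(S(add(SSZ, Z)))))
  →13  S(S(S(S(S(add(SZ, Z))))))
  →14  S(S(S(S(S(S(add(Z, Z)))))))
  →15  S^6(Z)

Term B:
  start: mul(SZ, SSZ)
  →1  add(SSZ, mul(Z, SSZ))
  →2  S(add(SZ, mul(Z, SSZ)))
  →3  S(S(add(Z, mul(Z, SSZ))))
  →4  S(S(mul(Z, SSZ)))
  →5  SSZ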